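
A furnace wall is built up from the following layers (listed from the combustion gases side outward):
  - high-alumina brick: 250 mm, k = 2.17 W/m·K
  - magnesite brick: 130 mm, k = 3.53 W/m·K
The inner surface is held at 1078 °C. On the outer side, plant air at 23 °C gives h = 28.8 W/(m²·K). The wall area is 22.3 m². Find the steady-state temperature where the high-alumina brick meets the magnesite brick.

T ≈ 427 °C

Treating each layer as a thermal resistance in series:
R_high-alumina brick = L/(kA) = 0.25/(2.17×22.3) = 0.005166 K/W
R_magnesite brick = L/(kA) = 0.13/(3.53×22.3) = 0.001651 K/W
R_outer film = 1/(h_o·A) = 1/(28.8×22.3) = 0.001557 K/W
R_total = 0.008375 K/W;  Q = ΔT/R_total = 1055/0.008375 = 126000 W
T_interface = T_inner − Q·ΣR(inner→interface) = 1078 − 126000×0.005166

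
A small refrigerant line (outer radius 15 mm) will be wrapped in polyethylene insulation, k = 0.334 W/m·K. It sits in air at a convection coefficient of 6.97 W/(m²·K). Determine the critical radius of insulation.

For a cylinder r_cr = k/h = 0.334/6.97
r_cr = 47.9 mm; since the bare radius (15 mm) is below r_cr, adding a thin layer of insulation will *increase* heat loss.

r_cr ≈ 47.9 mm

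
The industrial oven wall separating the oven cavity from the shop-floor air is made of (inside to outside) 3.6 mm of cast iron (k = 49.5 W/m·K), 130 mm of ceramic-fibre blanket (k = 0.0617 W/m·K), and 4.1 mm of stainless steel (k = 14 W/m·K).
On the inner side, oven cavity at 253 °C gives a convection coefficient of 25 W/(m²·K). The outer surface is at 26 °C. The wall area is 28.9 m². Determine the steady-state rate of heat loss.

Treating each layer as a thermal resistance in series:
R_inner film = 1/(h_i·A) = 1/(25×28.9) = 0.001384 K/W
R_cast iron = L/(kA) = 0.0036/(49.5×28.9) = 2.517×10^-6 K/W
R_ceramic-fibre blanket = L/(kA) = 0.13/(0.0617×28.9) = 0.07291 K/W
R_stainless steel = L/(kA) = 0.0041/(14×28.9) = 1.013×10^-5 K/W
R_total = 0.0743 K/W
Q = ΔT / R_total = 227 / 0.0743

Q ≈ 3060 W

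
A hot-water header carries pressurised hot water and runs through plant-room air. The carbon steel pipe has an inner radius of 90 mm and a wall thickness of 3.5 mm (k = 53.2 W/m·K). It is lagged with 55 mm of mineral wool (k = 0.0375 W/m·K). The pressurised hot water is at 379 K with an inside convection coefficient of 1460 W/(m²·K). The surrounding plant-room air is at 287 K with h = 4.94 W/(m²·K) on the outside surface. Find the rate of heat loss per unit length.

Radial resistances (cylindrical: R_cond = ln(r_o/r_i)/(2πkL), R_conv = 1/(h·2πrL)):
R_inner film = 1/(h_i·2πr₁L) = 1/(1460×2π×0.09×1) = 0.001211 K/W
R_carbon steel pipe wall = ln(93.5/90)/(2π×53.2×1) = 1.141×10^-4 K/W
R_mineral wool = ln(148.5/93.5)/(2π×0.0375×1) = 1.963 K/W
R_outer film = 1/(h_o·2πr_oL) = 1/(4.94×2π×0.1485×1) = 0.217 K/W
R_total = 2.182 K/W
Q = ΔT/R_total = 92/2.182

q′ ≈ 42.2 W/m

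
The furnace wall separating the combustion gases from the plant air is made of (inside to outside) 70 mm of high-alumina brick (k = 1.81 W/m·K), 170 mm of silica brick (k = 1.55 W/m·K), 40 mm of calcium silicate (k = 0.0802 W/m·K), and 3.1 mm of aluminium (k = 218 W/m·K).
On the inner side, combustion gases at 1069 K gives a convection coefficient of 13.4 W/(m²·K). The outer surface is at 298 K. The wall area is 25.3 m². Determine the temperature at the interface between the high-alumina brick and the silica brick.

Thermal resistances in series:
R_inner film = 1/(h_i·A) = 1/(13.4×25.3) = 0.00295 K/W
R_high-alumina brick = L/(kA) = 0.07/(1.81×25.3) = 0.001529 K/W
R_silica brick = L/(kA) = 0.17/(1.55×25.3) = 0.004335 K/W
R_calcium silicate = L/(kA) = 0.04/(0.0802×25.3) = 0.01971 K/W
R_aluminium = L/(kA) = 0.0031/(218×25.3) = 5.621×10^-7 K/W
R_total = 0.02853 K/W;  Q = ΔT/R_total = 771/0.02853 = 27030 W
T_interface = T_inner − Q·ΣR(inner→interface) = 1069 − 27000×0.004478

T ≈ 948 K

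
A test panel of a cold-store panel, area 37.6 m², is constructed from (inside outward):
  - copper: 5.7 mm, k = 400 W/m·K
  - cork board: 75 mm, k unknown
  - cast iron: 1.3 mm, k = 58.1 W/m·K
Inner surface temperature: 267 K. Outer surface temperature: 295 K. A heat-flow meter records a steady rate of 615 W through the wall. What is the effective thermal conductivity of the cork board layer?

k ≈ 0.0438 W/(m·K)

Using the resistance-network approach (series):
R_copper = L/(kA) = 0.0057/(400×37.6) = 3.79×10^-7 K/W
R_cast iron = L/(kA) = 0.0013/(58.1×37.6) = 5.951×10^-7 K/W
Sum of known resistances R_other = 9.741×10^-7 K/W
Total R = ΔT/Q = 28/615 = 0.04553 K/W
R_cork board = R_total − R_other = 0.04553 K/W
k = L/(R·A) = 0.075/(0.04553×37.6)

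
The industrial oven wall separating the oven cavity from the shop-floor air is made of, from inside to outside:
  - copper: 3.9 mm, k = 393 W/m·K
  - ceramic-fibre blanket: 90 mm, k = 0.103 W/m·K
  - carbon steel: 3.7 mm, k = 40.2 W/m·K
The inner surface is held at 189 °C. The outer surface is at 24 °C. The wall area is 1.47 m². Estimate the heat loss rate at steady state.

Model the wall as resistances in series:
R_copper = L/(kA) = 0.0039/(393×1.47) = 6.751×10^-6 K/W
R_ceramic-fibre blanket = L/(kA) = 0.09/(0.103×1.47) = 0.5944 K/W
R_carbon steel = L/(kA) = 0.0037/(40.2×1.47) = 6.261×10^-5 K/W
R_total = 0.5945 K/W
Q = ΔT / R_total = 165 / 0.5945

Q ≈ 278 W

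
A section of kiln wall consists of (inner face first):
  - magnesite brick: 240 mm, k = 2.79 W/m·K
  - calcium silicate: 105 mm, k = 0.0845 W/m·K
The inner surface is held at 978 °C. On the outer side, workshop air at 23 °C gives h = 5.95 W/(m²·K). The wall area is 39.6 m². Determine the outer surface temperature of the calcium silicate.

Using the resistance-network approach (series):
R_magnesite brick = L/(kA) = 0.24/(2.79×39.6) = 0.002172 K/W
R_calcium silicate = L/(kA) = 0.105/(0.0845×39.6) = 0.03138 K/W
R_outer film = 1/(h_o·A) = 1/(5.95×39.6) = 0.004244 K/W
R_total = 0.0378 K/W;  Q = ΔT/R_total = 955/0.0378 = 25270 W
T_interface = T_inner − Q·ΣR(inner→interface) = 978 − 25300×0.03355

T ≈ 130 °C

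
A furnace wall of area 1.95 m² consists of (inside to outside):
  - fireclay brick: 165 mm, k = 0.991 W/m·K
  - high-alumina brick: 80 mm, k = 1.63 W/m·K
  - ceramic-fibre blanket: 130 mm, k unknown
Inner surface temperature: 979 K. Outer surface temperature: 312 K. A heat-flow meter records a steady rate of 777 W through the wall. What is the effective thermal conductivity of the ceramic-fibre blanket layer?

Thermal resistances in series:
R_fireclay brick = L/(kA) = 0.165/(0.991×1.95) = 0.08538 K/W
R_high-alumina brick = L/(kA) = 0.08/(1.63×1.95) = 0.02517 K/W
Sum of known resistances R_other = 0.1106 K/W
Total R = ΔT/Q = 667/777 = 0.8584 K/W
R_ceramic-fibre blanket = R_total − R_other = 0.7479 K/W
k = L/(R·A) = 0.13/(0.7479×1.95)

k ≈ 0.0891 W/(m·K)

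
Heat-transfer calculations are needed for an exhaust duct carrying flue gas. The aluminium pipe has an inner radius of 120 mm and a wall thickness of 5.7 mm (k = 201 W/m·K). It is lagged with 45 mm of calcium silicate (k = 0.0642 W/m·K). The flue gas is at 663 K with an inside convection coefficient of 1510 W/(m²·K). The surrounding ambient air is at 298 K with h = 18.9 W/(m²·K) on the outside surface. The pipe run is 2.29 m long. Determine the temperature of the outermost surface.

T ≈ 320 K

For a radial system each layer contributes R = ln(r_out/r_in)/(2πkL); films add R = 1/(hA).
R_inner film = 1/(h_i·2πr₁L) = 1/(1510×2π×0.12×2.29) = 3.836×10^-4 K/W
R_aluminium pipe wall = ln(125.7/120)/(2π×201×2.29) = 1.605×10^-5 K/W
R_calcium silicate = ln(170.7/125.7)/(2π×0.0642×2.29) = 0.3313 K/W
R_outer film = 1/(h_o·2πr_oL) = 1/(18.9×2π×0.1707×2.29) = 0.02154 K/W
R_total = 0.3532 K/W
Q = ΔT/R_total = 365/0.3532
Q = 1030 W
T_interface = T_inner − Q·ΣR(inner→interface) = 663 − 1030×0.3317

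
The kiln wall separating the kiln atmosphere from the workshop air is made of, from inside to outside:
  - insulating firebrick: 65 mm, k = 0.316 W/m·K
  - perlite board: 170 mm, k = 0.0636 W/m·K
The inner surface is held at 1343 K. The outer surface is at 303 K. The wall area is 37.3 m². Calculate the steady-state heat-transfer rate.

Model the wall as resistances in series:
R_insulating firebrick = L/(kA) = 0.065/(0.316×37.3) = 0.005515 K/W
R_perlite board = L/(kA) = 0.17/(0.0636×37.3) = 0.07166 K/W
R_total = 0.07718 K/W
Q = ΔT / R_total = 1040 / 0.07718

Q ≈ 13500 W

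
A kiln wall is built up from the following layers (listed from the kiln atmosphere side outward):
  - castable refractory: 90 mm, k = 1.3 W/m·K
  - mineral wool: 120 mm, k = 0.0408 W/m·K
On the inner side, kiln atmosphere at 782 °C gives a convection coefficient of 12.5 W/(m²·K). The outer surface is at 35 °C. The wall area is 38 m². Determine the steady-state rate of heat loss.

Q ≈ 9190 W

Series thermal resistances:
R_inner film = 1/(h_i·A) = 1/(12.5×38) = 0.002105 K/W
R_castable refractory = L/(kA) = 0.09/(1.3×38) = 0.001822 K/W
R_mineral wool = L/(kA) = 0.12/(0.0408×38) = 0.0774 K/W
R_total = 0.08133 K/W
Q = ΔT / R_total = 747 / 0.08133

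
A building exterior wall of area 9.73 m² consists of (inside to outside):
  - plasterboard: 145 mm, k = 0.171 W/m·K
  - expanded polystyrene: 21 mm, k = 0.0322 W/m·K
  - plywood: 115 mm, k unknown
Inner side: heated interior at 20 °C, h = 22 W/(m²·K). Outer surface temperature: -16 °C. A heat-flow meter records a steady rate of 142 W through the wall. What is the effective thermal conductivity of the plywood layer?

Using the resistance-network approach (series):
R_inner film = 1/(h_i·A) = 1/(22×9.73) = 0.004672 K/W
R_plasterboard = L/(kA) = 0.145/(0.171×9.73) = 0.08715 K/W
R_expanded polystyrene = L/(kA) = 0.021/(0.0322×9.73) = 0.06703 K/W
Sum of known resistances R_other = 0.1588 K/W
Total R = ΔT/Q = 36/142 = 0.2535 K/W
R_plywood = R_total − R_other = 0.09467 K/W
k = L/(R·A) = 0.115/(0.09467×9.73)

k ≈ 0.125 W/(m·K)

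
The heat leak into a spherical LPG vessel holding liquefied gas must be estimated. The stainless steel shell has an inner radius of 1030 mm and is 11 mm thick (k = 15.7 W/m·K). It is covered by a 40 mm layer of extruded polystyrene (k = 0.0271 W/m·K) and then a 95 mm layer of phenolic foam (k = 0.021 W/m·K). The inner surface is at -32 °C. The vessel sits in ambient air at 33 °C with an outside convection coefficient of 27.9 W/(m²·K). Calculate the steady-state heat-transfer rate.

Q ≈ 167 W

For a spherical shell R = (1/r₁ − 1/r₂)/(4πk); film R = 1/(h·4πr²). In series:
R_stainless steel shell = (1/1.03 − 1/1.041)/(4π×15.7) = 5.2×10^-5 K/W
R_extruded polystyrene = (1/1.041 − 1/1.081)/(4π×0.0271) = 0.1044 K/W
R_phenolic foam = (1/1.081 − 1/1.176)/(4π×0.021) = 0.2832 K/W
R_outer film = 1/(h·4πr_o²) = 1/(27.9×4π×1.176²) = 0.002062 K/W
R_total = 0.3897 K/W
Q = ΔT/R_total = 65/0.3897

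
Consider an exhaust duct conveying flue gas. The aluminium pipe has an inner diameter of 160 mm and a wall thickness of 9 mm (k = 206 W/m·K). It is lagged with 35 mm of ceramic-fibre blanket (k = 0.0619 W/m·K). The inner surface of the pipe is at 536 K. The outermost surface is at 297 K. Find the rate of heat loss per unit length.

Treating each annulus and film as a series resistance:
R_aluminium pipe wall = ln(89/80)/(2π×206×1) = 8.237×10^-5 K/W
R_ceramic-fibre blanket = ln(124/89)/(2π×0.0619×1) = 0.8527 K/W
R_total = 0.8528 K/W
Q = ΔT/R_total = 239/0.8528

q′ ≈ 280 W/m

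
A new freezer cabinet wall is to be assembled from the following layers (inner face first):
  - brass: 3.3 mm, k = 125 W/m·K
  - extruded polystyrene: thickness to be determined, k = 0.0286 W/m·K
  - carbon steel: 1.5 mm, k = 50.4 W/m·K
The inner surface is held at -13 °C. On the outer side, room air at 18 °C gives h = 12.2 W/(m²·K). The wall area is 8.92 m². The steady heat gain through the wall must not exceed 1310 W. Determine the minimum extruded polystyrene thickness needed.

L ≈ 3.69 mm

Thermal resistances in series:
R_brass = L/(kA) = 0.0033/(125×8.92) = 2.96×10^-6 K/W
R_carbon steel = L/(kA) = 0.0015/(50.4×8.92) = 3.337×10^-6 K/W
R_outer film = 1/(h_o·A) = 1/(12.2×8.92) = 0.009189 K/W
Sum of the known resistances R_other = 0.009195 K/W
Required total resistance R_tot = ΔT/Q_allow = 31/1310 = 0.02366 K/W
R_extruded polystyrene = R_tot − R_other = 0.01447 K/W
L = R·k·A = 0.01447×0.0286×8.92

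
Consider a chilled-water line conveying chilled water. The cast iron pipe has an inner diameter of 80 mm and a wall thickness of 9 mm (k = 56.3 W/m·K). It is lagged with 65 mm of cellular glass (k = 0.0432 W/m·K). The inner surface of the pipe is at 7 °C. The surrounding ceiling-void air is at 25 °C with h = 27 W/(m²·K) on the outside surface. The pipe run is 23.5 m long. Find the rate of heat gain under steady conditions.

For a radial system each layer contributes R = ln(r_out/r_in)/(2πkL); films add R = 1/(hA).
R_cast iron pipe wall = ln(49/40)/(2π×56.3×23.5) = 2.441×10^-5 K/W
R_cellular glass = ln(114/49)/(2π×0.0432×23.5) = 0.1324 K/W
R_outer film = 1/(h_o·2πr_oL) = 1/(27×2π×0.114×23.5) = 0.0022 K/W
R_total = 0.1346 K/W
Q = ΔT/R_total = 18/0.1346

Q ≈ 134 W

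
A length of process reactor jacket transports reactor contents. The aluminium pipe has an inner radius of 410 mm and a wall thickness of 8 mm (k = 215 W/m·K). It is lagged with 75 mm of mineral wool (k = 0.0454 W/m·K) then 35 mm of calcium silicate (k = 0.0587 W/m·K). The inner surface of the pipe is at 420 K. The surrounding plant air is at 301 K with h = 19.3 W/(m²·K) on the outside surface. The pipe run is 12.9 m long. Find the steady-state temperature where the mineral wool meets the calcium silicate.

T ≈ 332 K

Per-layer cylindrical resistances, series-summed:
R_aluminium pipe wall = ln(418/410)/(2π×215×12.9) = 1.109×10^-6 K/W
R_mineral wool = ln(493/418)/(2π×0.0454×12.9) = 0.04485 K/W
R_calcium silicate = ln(528/493)/(2π×0.0587×12.9) = 0.01442 K/W
R_outer film = 1/(h_o·2πr_oL) = 1/(19.3×2π×0.528×12.9) = 0.001211 K/W
R_total = 0.06047 K/W
Q = ΔT/R_total = 119/0.06047
Q = 1970 W
T_interface = T_inner − Q·ΣR(inner→interface) = 420 − 1970×0.04485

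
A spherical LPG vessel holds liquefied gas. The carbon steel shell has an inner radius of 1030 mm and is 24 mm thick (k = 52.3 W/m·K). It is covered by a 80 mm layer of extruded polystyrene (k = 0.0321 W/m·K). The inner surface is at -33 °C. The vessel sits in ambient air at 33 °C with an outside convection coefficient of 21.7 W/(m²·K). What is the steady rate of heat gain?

Q ≈ 391 W

Spherical conduction: R = (1/r_in − 1/r_out)/(4πk) per layer; series-sum.
R_carbon steel shell = (1/1.03 − 1/1.054)/(4π×52.3) = 3.364×10^-5 K/W
R_extruded polystyrene = (1/1.054 − 1/1.134)/(4π×0.0321) = 0.1659 K/W
R_outer film = 1/(h·4πr_o²) = 1/(21.7×4π×1.134²) = 0.002852 K/W
R_total = 0.1688 K/W
Q = ΔT/R_total = 66/0.1688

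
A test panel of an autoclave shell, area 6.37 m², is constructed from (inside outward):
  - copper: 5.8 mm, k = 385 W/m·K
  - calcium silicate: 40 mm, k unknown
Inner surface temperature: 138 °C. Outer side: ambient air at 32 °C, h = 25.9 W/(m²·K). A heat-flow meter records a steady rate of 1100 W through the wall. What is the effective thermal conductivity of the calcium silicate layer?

k ≈ 0.0695 W/(m·K)

Thermal resistances in series:
R_copper = L/(kA) = 0.0058/(385×6.37) = 2.365×10^-6 K/W
R_outer film = 1/(h_o·A) = 1/(25.9×6.37) = 0.006061 K/W
Sum of known resistances R_other = 0.006064 K/W
Total R = ΔT/Q = 106/1100 = 0.09636 K/W
R_calcium silicate = R_total − R_other = 0.0903 K/W
k = L/(R·A) = 0.04/(0.0903×6.37)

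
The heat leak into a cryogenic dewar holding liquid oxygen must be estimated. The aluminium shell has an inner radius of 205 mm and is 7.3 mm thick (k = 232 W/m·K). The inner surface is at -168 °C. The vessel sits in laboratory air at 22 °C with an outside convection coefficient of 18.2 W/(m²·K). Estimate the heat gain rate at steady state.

Q ≈ 1960 W

Each spherical layer contributes R = (1/r_i − 1/r_o)/(4πk):
R_aluminium shell = (1/0.205 − 1/0.2123)/(4π×232) = 5.753×10^-5 K/W
R_outer film = 1/(h·4πr_o²) = 1/(18.2×4π×0.2123²) = 0.09701 K/W
R_total = 0.09707 K/W
Q = ΔT/R_total = 190/0.09707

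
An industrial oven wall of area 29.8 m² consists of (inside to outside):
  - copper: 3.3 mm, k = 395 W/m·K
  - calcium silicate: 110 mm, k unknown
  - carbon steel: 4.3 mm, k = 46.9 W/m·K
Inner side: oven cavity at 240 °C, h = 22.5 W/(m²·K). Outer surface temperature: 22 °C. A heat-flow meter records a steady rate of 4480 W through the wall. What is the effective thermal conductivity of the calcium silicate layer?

k ≈ 0.0783 W/(m·K)

Thermal resistances in series:
R_inner film = 1/(h_i·A) = 1/(22.5×29.8) = 0.001491 K/W
R_copper = L/(kA) = 0.0033/(395×29.8) = 2.804×10^-7 K/W
R_carbon steel = L/(kA) = 0.0043/(46.9×29.8) = 3.077×10^-6 K/W
Sum of known resistances R_other = 0.001495 K/W
Total R = ΔT/Q = 218/4480 = 0.04866 K/W
R_calcium silicate = R_total − R_other = 0.04717 K/W
k = L/(R·A) = 0.11/(0.04717×29.8)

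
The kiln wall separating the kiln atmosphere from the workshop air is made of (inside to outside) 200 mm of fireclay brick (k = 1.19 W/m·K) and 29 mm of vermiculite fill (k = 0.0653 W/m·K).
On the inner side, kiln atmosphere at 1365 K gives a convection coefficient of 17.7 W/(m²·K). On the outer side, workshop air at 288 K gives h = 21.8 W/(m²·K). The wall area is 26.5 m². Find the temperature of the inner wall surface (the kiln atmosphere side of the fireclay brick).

Thermal resistances in series:
R_inner film = 1/(h_i·A) = 1/(17.7×26.5) = 0.002132 K/W
R_fireclay brick = L/(kA) = 0.2/(1.19×26.5) = 0.006342 K/W
R_vermiculite fill = L/(kA) = 0.029/(0.0653×26.5) = 0.01676 K/W
R_outer film = 1/(h_o·A) = 1/(21.8×26.5) = 0.001731 K/W
R_total = 0.02696 K/W;  Q = ΔT/R_total = 1077/0.02696 = 39940 W
T_interface = T_inner − Q·ΣR(inner→interface) = 1365 − 39900×0.002132

T ≈ 1280 K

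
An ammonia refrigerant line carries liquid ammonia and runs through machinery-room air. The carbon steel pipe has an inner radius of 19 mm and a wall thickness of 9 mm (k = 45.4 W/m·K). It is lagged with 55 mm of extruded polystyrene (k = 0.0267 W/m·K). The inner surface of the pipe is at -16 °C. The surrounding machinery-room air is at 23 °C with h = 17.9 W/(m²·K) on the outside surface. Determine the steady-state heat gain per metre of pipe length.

Treating each annulus and film as a series resistance:
R_carbon steel pipe wall = ln(28/19)/(2π×45.4×1) = 0.001359 K/W
R_extruded polystyrene = ln(83/28)/(2π×0.0267×1) = 6.477 K/W
R_outer film = 1/(h_o·2πr_oL) = 1/(17.9×2π×0.083×1) = 0.1071 K/W
R_total = 6.586 K/W
Q = ΔT/R_total = 39/6.586

q′ ≈ 5.92 W/m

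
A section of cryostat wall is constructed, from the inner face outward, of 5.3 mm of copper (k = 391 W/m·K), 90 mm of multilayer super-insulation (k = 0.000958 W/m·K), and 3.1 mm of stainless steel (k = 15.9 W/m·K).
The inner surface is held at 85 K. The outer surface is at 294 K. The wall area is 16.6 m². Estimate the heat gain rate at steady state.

Q ≈ 36.9 W

Thermal resistances in series:
R_copper = L/(kA) = 0.0053/(391×16.6) = 8.166×10^-7 K/W
R_multilayer super-insulation = L/(kA) = 0.09/(0.000958×16.6) = 5.659 K/W
R_stainless steel = L/(kA) = 0.0031/(15.9×16.6) = 1.175×10^-5 K/W
R_total = 5.659 K/W
Q = ΔT / R_total = 209 / 5.659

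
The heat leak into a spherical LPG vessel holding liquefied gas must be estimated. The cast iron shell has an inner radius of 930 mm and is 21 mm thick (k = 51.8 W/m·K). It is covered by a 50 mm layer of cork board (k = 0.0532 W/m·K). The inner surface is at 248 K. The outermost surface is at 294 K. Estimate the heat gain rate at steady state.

Radial (spherical) resistances in series:
R_cast iron shell = (1/0.93 − 1/0.951)/(4π×51.8) = 3.648×10^-5 K/W
R_cork board = (1/0.951 − 1/1.001)/(4π×0.0532) = 0.07857 K/W
R_total = 0.0786 K/W
Q = ΔT/R_total = 46/0.0786

Q ≈ 585 W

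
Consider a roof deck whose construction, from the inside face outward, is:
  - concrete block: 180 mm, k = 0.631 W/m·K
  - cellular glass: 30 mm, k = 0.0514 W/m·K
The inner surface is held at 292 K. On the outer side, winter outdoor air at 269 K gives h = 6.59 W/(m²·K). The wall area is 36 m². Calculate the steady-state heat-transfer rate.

Q ≈ 811 W

Using the resistance-network approach (series):
R_concrete block = L/(kA) = 0.18/(0.631×36) = 0.007924 K/W
R_cellular glass = L/(kA) = 0.03/(0.0514×36) = 0.01621 K/W
R_outer film = 1/(h_o·A) = 1/(6.59×36) = 0.004215 K/W
R_total = 0.02835 K/W
Q = ΔT / R_total = 23 / 0.02835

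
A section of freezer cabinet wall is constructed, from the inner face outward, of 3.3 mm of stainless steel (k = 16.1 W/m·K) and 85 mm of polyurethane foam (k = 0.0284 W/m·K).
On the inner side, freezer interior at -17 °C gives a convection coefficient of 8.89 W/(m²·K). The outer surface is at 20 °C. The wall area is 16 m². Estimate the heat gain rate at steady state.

Q ≈ 191 W

Series thermal resistances:
R_inner film = 1/(h_i·A) = 1/(8.89×16) = 0.00703 K/W
R_stainless steel = L/(kA) = 0.0033/(16.1×16) = 1.281×10^-5 K/W
R_polyurethane foam = L/(kA) = 0.085/(0.0284×16) = 0.1871 K/W
R_total = 0.1941 K/W
Q = ΔT / R_total = 37 / 0.1941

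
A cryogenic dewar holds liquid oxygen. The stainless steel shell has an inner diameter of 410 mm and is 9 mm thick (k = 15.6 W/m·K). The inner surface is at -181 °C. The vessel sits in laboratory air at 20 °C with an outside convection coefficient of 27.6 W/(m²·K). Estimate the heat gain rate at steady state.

Q ≈ 3140 W

Spherical conduction: R = (1/r_in − 1/r_out)/(4πk) per layer; series-sum.
R_stainless steel shell = (1/0.205 − 1/0.214)/(4π×15.6) = 0.001047 K/W
R_outer film = 1/(h·4πr_o²) = 1/(27.6×4π×0.214²) = 0.06296 K/W
R_total = 0.064 K/W
Q = ΔT/R_total = 201/0.064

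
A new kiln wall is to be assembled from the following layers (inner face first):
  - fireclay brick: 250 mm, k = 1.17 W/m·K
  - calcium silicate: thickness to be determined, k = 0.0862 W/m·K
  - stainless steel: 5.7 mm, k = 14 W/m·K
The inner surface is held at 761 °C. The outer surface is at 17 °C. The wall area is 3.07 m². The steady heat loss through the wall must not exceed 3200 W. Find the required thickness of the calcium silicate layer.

Thermal resistances in series:
R_fireclay brick = L/(kA) = 0.25/(1.17×3.07) = 0.0696 K/W
R_stainless steel = L/(kA) = 0.0057/(14×3.07) = 1.326×10^-4 K/W
Sum of the known resistances R_other = 0.06973 K/W
Required total resistance R_tot = ΔT/Q_allow = 744/3200 = 0.2325 K/W
R_calcium silicate = R_tot − R_other = 0.1628 K/W
L = R·k·A = 0.1628×0.0862×3.07

L ≈ 43.1 mm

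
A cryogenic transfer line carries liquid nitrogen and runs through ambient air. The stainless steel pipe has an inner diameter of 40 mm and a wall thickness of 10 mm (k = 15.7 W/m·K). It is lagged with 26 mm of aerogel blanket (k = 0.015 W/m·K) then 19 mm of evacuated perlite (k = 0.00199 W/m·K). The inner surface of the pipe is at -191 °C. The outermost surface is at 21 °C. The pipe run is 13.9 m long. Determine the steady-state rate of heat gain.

Q ≈ 98.3 W

For a radial system each layer contributes R = ln(r_out/r_in)/(2πkL); films add R = 1/(hA).
R_stainless steel pipe wall = ln(30/20)/(2π×15.7×13.9) = 2.957×10^-4 K/W
R_aerogel blanket = ln(56/30)/(2π×0.015×13.9) = 0.4764 K/W
R_evacuated perlite = ln(75/56)/(2π×0.00199×13.9) = 1.681 K/W
R_total = 2.158 K/W
Q = ΔT/R_total = 212/2.158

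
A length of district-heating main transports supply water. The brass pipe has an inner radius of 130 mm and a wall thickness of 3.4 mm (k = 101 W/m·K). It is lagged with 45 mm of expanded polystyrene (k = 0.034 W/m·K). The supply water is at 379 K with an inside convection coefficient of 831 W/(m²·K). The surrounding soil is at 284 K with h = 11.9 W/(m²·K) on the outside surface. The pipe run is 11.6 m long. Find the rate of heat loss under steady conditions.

Q ≈ 767 W

Radial resistances (cylindrical: R_cond = ln(r_o/r_i)/(2πkL), R_conv = 1/(h·2πrL)):
R_inner film = 1/(h_i·2πr₁L) = 1/(831×2π×0.13×11.6) = 1.27×10^-4 K/W
R_brass pipe wall = ln(133.4/130)/(2π×101×11.6) = 3.507×10^-6 K/W
R_expanded polystyrene = ln(178.4/133.4)/(2π×0.034×11.6) = 0.1173 K/W
R_outer film = 1/(h_o·2πr_oL) = 1/(11.9×2π×0.1784×11.6) = 0.006463 K/W
R_total = 0.1239 K/W
Q = ΔT/R_total = 95/0.1239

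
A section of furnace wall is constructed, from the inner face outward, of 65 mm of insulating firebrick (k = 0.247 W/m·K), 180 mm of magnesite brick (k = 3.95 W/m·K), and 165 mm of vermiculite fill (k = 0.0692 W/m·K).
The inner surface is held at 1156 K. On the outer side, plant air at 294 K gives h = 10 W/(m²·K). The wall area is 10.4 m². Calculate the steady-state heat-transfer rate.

Thermal resistances in series:
R_insulating firebrick = L/(kA) = 0.065/(0.247×10.4) = 0.0253 K/W
R_magnesite brick = L/(kA) = 0.18/(3.95×10.4) = 0.004382 K/W
R_vermiculite fill = L/(kA) = 0.165/(0.0692×10.4) = 0.2293 K/W
R_outer film = 1/(h_o·A) = 1/(10×10.4) = 0.009615 K/W
R_total = 0.2686 K/W
Q = ΔT / R_total = 862 / 0.2686

Q ≈ 3210 W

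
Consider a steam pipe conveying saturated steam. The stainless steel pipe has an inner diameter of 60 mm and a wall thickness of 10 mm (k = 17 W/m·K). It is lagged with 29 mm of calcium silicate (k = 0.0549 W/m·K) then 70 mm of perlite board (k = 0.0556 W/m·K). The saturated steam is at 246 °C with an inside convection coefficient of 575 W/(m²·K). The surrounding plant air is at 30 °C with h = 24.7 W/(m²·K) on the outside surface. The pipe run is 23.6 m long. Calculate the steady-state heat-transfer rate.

Q ≈ 1400 W

For a radial system each layer contributes R = ln(r_out/r_in)/(2πkL); films add R = 1/(hA).
R_inner film = 1/(h_i·2πr₁L) = 1/(575×2π×0.03×23.6) = 3.909×10^-4 K/W
R_stainless steel pipe wall = ln(40/30)/(2π×17×23.6) = 1.141×10^-4 K/W
R_calcium silicate = ln(69/40)/(2π×0.0549×23.6) = 0.06698 K/W
R_perlite board = ln(139/69)/(2π×0.0556×23.6) = 0.08495 K/W
R_outer film = 1/(h_o·2πr_oL) = 1/(24.7×2π×0.139×23.6) = 0.001964 K/W
R_total = 0.1544 K/W
Q = ΔT/R_total = 216/0.1544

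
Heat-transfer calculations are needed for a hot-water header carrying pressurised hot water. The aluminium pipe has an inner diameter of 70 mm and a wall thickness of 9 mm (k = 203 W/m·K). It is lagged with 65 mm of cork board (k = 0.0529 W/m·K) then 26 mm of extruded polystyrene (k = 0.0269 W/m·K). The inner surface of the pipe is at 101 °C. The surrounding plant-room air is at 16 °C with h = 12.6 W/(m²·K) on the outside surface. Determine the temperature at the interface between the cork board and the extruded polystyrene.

T ≈ 44.3 °C

For a radial system each layer contributes R = ln(r_out/r_in)/(2πkL); films add R = 1/(hA).
R_aluminium pipe wall = ln(44/35)/(2π×203×1) = 1.794×10^-4 K/W
R_cork board = ln(109/44)/(2π×0.0529×1) = 2.729 K/W
R_extruded polystyrene = ln(135/109)/(2π×0.0269×1) = 1.266 K/W
R_outer film = 1/(h_o·2πr_oL) = 1/(12.6×2π×0.135×1) = 0.09357 K/W
R_total = 4.089 K/W
Q = ΔT/R_total = 85/4.089
Q = 20.8 W/m
T_interface = T_inner − Q·ΣR(inner→interface) = 101 − 20.8×2.729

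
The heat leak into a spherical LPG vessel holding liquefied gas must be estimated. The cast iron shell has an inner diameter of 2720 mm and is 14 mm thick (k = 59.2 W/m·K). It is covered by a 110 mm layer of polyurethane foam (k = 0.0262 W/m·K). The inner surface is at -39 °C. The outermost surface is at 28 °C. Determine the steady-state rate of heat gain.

Q ≈ 409 W

For a spherical shell R = (1/r₁ − 1/r₂)/(4πk); film R = 1/(h·4πr²). In series:
R_cast iron shell = (1/1.36 − 1/1.374)/(4π×59.2) = 1.007×10^-5 K/W
R_polyurethane foam = (1/1.374 − 1/1.484)/(4π×0.0262) = 0.1639 K/W
R_total = 0.1639 K/W
Q = ΔT/R_total = 67/0.1639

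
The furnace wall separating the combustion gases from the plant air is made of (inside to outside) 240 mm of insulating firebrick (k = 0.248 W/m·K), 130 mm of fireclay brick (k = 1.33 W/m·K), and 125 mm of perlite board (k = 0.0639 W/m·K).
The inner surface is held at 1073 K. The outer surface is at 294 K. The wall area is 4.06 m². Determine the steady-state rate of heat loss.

Thermal resistances in series:
R_insulating firebrick = L/(kA) = 0.24/(0.248×4.06) = 0.2384 K/W
R_fireclay brick = L/(kA) = 0.13/(1.33×4.06) = 0.02407 K/W
R_perlite board = L/(kA) = 0.125/(0.0639×4.06) = 0.4818 K/W
R_total = 0.7443 K/W
Q = ΔT / R_total = 779 / 0.7443

Q ≈ 1050 W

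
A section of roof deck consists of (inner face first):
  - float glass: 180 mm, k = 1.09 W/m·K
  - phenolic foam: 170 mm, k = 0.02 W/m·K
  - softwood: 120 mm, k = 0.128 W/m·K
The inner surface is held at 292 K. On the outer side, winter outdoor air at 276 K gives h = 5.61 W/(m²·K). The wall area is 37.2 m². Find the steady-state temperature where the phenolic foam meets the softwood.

T ≈ 278 K

Treating each layer as a thermal resistance in series:
R_float glass = L/(kA) = 0.18/(1.09×37.2) = 0.004439 K/W
R_phenolic foam = L/(kA) = 0.17/(0.02×37.2) = 0.2285 K/W
R_softwood = L/(kA) = 0.12/(0.128×37.2) = 0.0252 K/W
R_outer film = 1/(h_o·A) = 1/(5.61×37.2) = 0.004792 K/W
R_total = 0.2629 K/W;  Q = ΔT/R_total = 16/0.2629 = 60.85 W
T_interface = T_inner − Q·ΣR(inner→interface) = 292 − 60.9×0.2329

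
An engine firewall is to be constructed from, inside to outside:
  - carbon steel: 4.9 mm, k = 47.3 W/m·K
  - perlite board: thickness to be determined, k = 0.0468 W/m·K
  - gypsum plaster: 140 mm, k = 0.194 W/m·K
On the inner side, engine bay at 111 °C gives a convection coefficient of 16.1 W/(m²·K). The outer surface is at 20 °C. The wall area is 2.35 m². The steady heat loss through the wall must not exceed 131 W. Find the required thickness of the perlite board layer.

L ≈ 39.7 mm

Thermal resistances in series:
R_inner film = 1/(h_i·A) = 1/(16.1×2.35) = 0.02643 K/W
R_carbon steel = L/(kA) = 0.0049/(47.3×2.35) = 4.408×10^-5 K/W
R_gypsum plaster = L/(kA) = 0.14/(0.194×2.35) = 0.3071 K/W
Sum of the known resistances R_other = 0.3336 K/W
Required total resistance R_tot = ΔT/Q_allow = 91/131 = 0.6947 K/W
R_perlite board = R_tot − R_other = 0.3611 K/W
L = R·k·A = 0.3611×0.0468×2.35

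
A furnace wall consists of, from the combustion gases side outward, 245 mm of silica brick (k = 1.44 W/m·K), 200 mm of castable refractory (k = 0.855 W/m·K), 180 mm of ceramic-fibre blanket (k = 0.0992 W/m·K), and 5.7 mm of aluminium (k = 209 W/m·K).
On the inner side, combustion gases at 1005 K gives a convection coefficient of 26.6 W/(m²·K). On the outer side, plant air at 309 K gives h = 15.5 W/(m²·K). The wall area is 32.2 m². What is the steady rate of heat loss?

Q ≈ 9660 W

Model the wall as resistances in series:
R_inner film = 1/(h_i·A) = 1/(26.6×32.2) = 0.001168 K/W
R_silica brick = L/(kA) = 0.245/(1.44×32.2) = 0.005284 K/W
R_castable refractory = L/(kA) = 0.2/(0.855×32.2) = 0.007265 K/W
R_ceramic-fibre blanket = L/(kA) = 0.18/(0.0992×32.2) = 0.05635 K/W
R_aluminium = L/(kA) = 0.0057/(209×32.2) = 8.47×10^-7 K/W
R_outer film = 1/(h_o·A) = 1/(15.5×32.2) = 0.002004 K/W
R_total = 0.07207 K/W
Q = ΔT / R_total = 696 / 0.07207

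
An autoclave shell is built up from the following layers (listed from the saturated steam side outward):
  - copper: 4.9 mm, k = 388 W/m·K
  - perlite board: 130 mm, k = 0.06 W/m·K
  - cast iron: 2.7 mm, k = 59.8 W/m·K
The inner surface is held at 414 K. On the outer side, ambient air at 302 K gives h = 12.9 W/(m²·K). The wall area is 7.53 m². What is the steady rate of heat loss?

Model the wall as resistances in series:
R_copper = L/(kA) = 0.0049/(388×7.53) = 1.677×10^-6 K/W
R_perlite board = L/(kA) = 0.13/(0.06×7.53) = 0.2877 K/W
R_cast iron = L/(kA) = 0.0027/(59.8×7.53) = 5.996×10^-6 K/W
R_outer film = 1/(h_o·A) = 1/(12.9×7.53) = 0.01029 K/W
R_total = 0.298 K/W
Q = ΔT / R_total = 112 / 0.298

Q ≈ 376 W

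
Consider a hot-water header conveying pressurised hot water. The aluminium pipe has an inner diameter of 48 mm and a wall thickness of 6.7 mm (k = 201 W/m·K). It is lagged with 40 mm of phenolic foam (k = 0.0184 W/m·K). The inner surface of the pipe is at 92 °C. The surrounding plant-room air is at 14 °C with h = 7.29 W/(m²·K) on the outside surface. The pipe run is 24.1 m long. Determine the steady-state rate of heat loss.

Q ≈ 250 W

Cylindrical conduction, so R = ln(r₂/r₁)/(2πkL) per layer, in series:
R_aluminium pipe wall = ln(30.7/24)/(2π×201×24.1) = 8.089×10^-6 K/W
R_phenolic foam = ln(70.7/30.7)/(2π×0.0184×24.1) = 0.2994 K/W
R_outer film = 1/(h_o·2πr_oL) = 1/(7.29×2π×0.0707×24.1) = 0.01281 K/W
R_total = 0.3122 K/W
Q = ΔT/R_total = 78/0.3122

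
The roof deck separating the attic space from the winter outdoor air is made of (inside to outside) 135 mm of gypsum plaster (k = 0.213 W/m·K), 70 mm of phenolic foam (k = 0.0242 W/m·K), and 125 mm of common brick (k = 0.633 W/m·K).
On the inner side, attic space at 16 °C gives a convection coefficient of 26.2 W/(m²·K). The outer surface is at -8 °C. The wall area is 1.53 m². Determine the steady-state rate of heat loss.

Q ≈ 9.76 W

Model the wall as resistances in series:
R_inner film = 1/(h_i·A) = 1/(26.2×1.53) = 0.02495 K/W
R_gypsum plaster = L/(kA) = 0.135/(0.213×1.53) = 0.4143 K/W
R_phenolic foam = L/(kA) = 0.07/(0.0242×1.53) = 1.891 K/W
R_common brick = L/(kA) = 0.125/(0.633×1.53) = 0.1291 K/W
R_total = 2.459 K/W
Q = ΔT / R_total = 24 / 2.459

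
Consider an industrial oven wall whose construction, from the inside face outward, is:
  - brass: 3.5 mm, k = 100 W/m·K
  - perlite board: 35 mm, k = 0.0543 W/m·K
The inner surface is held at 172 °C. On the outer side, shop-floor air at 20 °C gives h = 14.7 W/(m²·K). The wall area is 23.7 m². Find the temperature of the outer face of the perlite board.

T ≈ 34.5 °C

Series thermal resistances:
R_brass = L/(kA) = 0.0035/(100×23.7) = 1.477×10^-6 K/W
R_perlite board = L/(kA) = 0.035/(0.0543×23.7) = 0.0272 K/W
R_outer film = 1/(h_o·A) = 1/(14.7×23.7) = 0.00287 K/W
R_total = 0.03007 K/W;  Q = ΔT/R_total = 152/0.03007 = 5055 W
T_interface = T_inner − Q·ΣR(inner→interface) = 172 − 5060×0.0272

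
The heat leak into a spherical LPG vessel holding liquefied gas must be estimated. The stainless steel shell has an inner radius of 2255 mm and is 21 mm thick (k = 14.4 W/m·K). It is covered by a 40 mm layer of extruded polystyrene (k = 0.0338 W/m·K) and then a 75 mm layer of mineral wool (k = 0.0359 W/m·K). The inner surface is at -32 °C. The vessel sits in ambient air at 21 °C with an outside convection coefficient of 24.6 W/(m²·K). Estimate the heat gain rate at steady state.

Q ≈ 1090 W

Spherical conduction: R = (1/r_in − 1/r_out)/(4πk) per layer; series-sum.
R_stainless steel shell = (1/2.255 − 1/2.276)/(4π×14.4) = 2.261×10^-5 K/W
R_extruded polystyrene = (1/2.276 − 1/2.316)/(4π×0.0338) = 0.01787 K/W
R_mineral wool = (1/2.316 − 1/2.391)/(4π×0.0359) = 0.03002 K/W
R_outer film = 1/(h·4πr_o²) = 1/(24.6×4π×2.391²) = 5.658×10^-4 K/W
R_total = 0.04848 K/W
Q = ΔT/R_total = 53/0.04848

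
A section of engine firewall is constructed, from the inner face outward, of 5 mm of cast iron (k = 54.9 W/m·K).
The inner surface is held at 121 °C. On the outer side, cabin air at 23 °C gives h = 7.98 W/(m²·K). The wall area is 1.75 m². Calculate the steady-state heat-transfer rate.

Series thermal resistances:
R_cast iron = L/(kA) = 0.005/(54.9×1.75) = 5.204×10^-5 K/W
R_outer film = 1/(h_o·A) = 1/(7.98×1.75) = 0.07161 K/W
R_total = 0.07166 K/W
Q = ΔT / R_total = 98 / 0.07166

Q ≈ 1370 W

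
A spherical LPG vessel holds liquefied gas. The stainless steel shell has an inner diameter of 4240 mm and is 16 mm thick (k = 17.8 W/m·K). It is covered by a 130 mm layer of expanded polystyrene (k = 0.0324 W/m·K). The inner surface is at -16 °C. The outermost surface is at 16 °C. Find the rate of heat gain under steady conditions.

Q ≈ 485 W

Each spherical layer contributes R = (1/r_i − 1/r_o)/(4πk):
R_stainless steel shell = (1/2.12 − 1/2.136)/(4π×17.8) = 1.58×10^-5 K/W
R_expanded polystyrene = (1/2.136 − 1/2.266)/(4π×0.0324) = 0.06597 K/W
R_total = 0.06598 K/W
Q = ΔT/R_total = 32/0.06598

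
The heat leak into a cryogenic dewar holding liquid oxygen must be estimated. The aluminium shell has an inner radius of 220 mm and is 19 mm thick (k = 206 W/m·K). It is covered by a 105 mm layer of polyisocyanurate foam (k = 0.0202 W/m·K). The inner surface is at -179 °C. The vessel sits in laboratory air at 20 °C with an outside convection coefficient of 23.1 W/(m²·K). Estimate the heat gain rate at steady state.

Spherical conduction: R = (1/r_in − 1/r_out)/(4πk) per layer; series-sum.
R_aluminium shell = (1/0.22 − 1/0.239)/(4π×206) = 1.396×10^-4 K/W
R_polyisocyanurate foam = (1/0.239 − 1/0.344)/(4π×0.0202) = 5.031 K/W
R_outer film = 1/(h·4πr_o²) = 1/(23.1×4π×0.344²) = 0.02911 K/W
R_total = 5.06 K/W
Q = ΔT/R_total = 199/5.06

Q ≈ 39.3 W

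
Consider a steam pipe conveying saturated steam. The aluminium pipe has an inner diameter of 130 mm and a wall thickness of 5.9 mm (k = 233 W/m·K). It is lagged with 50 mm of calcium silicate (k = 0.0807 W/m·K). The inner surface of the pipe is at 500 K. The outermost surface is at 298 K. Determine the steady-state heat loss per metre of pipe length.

Cylindrical conduction, so R = ln(r₂/r₁)/(2πkL) per layer, in series:
R_aluminium pipe wall = ln(70.9/65)/(2π×233×1) = 5.935×10^-5 K/W
R_calcium silicate = ln(120.9/70.9)/(2π×0.0807×1) = 1.053 K/W
R_total = 1.053 K/W
Q = ΔT/R_total = 202/1.053

q′ ≈ 192 W/m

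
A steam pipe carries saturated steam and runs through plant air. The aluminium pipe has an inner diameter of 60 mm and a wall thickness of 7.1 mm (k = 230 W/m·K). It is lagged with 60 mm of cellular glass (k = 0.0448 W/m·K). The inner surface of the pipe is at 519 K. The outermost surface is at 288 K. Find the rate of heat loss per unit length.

Per-layer cylindrical resistances, series-summed:
R_aluminium pipe wall = ln(37.1/30)/(2π×230×1) = 1.47×10^-4 K/W
R_cellular glass = ln(97.1/37.1)/(2π×0.0448×1) = 3.418 K/W
R_total = 3.418 K/W
Q = ΔT/R_total = 231/3.418

q′ ≈ 67.6 W/m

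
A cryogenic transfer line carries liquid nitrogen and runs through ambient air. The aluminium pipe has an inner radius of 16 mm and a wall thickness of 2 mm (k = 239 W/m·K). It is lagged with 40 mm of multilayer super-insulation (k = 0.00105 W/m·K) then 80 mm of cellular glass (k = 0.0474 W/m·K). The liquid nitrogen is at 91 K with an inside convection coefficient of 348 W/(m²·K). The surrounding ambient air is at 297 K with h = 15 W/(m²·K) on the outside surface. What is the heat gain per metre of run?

q′ ≈ 1.14 W/m

Treating each annulus and film as a series resistance:
R_inner film = 1/(h_i·2πr₁L) = 1/(348×2π×0.016×1) = 0.02858 K/W
R_aluminium pipe wall = ln(18/16)/(2π×239×1) = 7.843×10^-5 K/W
R_multilayer super-insulation = ln(58/18)/(2π×0.00105×1) = 177.4 K/W
R_cellular glass = ln(138/58)/(2π×0.0474×1) = 2.91 K/W
R_outer film = 1/(h_o·2πr_oL) = 1/(15×2π×0.138×1) = 0.07689 K/W
R_total = 180.4 K/W
Q = ΔT/R_total = 206/180.4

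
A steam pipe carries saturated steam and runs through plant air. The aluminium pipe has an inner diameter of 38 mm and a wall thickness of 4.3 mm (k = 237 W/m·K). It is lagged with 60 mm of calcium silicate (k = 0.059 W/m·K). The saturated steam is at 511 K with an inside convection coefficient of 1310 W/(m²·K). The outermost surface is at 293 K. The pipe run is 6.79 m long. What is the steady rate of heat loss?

Q ≈ 430 W

For a radial system each layer contributes R = ln(r_out/r_in)/(2πkL); films add R = 1/(hA).
R_inner film = 1/(h_i·2πr₁L) = 1/(1310×2π×0.019×6.79) = 9.417×10^-4 K/W
R_aluminium pipe wall = ln(23.3/19)/(2π×237×6.79) = 2.018×10^-5 K/W
R_calcium silicate = ln(83.3/23.3)/(2π×0.059×6.79) = 0.5061 K/W
R_total = 0.5071 K/W
Q = ΔT/R_total = 218/0.5071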